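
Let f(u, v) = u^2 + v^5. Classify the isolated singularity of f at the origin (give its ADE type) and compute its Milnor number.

The Hessian of f at 0 has rank 1. Corank 1: A-series; mu = 4 gives A_4.

Type A4, Milnor number mu = 4.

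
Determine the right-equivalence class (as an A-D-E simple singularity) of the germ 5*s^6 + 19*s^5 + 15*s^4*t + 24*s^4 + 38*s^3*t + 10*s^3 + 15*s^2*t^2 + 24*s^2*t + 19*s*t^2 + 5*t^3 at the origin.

D_4

The Hessian of f at 0 has rank 0. Corank 2; j^3 = (s + t)*(10*s^2 + 14*s*t + 5*t^2) splits into three distinct lines over C (the quadratic factor has nonzero discriminant), so D_4.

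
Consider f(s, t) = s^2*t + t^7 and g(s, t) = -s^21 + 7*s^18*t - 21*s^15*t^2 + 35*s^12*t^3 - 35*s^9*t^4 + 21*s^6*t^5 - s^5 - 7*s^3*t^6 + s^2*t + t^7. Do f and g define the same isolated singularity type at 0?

The Hessian of f at 0 is [[0, 0], [0, 0]] with rank 0, so corank 2. A Groebner basis of the Jacobian ideal J(f) in C{s,t} is {s^2/7 + t^6, s^3, s*t}; counting standard monomials gives mu = 8. Corank 2; j^3 = s^2*t has shape L^2 M (L != M), so D-series; mu = 8 gives D_8. The Hessian of g at 0 is [[0, 0], [0, 0]] with rank 0, so corank 2. A Groebner basis of the Jacobian ideal J(g) in C{s,t} is {s^2/7 + t^6, s^3, s*t}; counting standard monomials gives mu = 8. Corank 2; j^3 = s^2*t has shape L^2 M (L != M), so D-series; mu = 8 gives D_8. Both have type D_8, hence right-equivalent.

Yes.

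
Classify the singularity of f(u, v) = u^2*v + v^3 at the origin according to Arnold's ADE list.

The Hessian of f at 0 is [[0, 0], [0, 0]] with rank 0, so corank 2. A Groebner basis of the Jacobian ideal J(f) in C{u,v} is {v^3, u^2 + 3*v^2, u*v}; counting standard monomials gives mu = 4. Corank 2; j^3 = v*(u^2 + v^2) splits into three distinct lines over C (the quadratic factor has nonzero discriminant), so D_4.

D4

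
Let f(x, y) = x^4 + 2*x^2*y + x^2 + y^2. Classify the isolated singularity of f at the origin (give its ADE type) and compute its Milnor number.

Type A1, Milnor number mu = 1.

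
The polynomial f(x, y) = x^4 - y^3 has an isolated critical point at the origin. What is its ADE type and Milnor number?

Type E_6, Milnor number mu = 6.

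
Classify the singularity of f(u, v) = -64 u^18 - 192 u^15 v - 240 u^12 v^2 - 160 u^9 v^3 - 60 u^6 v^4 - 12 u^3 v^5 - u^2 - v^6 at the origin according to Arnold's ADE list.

A_{5}

The Hessian of f at 0 is [[-2, 0], [0, 0]] with rank 1, so corank 1. A Groebner basis of the Jacobian ideal J(f) in C{u,v} is {v^5, u}; counting standard monomials gives mu = 5. Corank 1: A-series; mu = 5 gives A_5.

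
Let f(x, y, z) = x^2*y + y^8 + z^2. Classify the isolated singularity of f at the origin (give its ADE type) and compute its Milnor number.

Type D_{9}, Milnor number mu = 9.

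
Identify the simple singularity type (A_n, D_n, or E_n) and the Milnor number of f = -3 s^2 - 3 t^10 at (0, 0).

Type A_{9}, Milnor number mu = 9.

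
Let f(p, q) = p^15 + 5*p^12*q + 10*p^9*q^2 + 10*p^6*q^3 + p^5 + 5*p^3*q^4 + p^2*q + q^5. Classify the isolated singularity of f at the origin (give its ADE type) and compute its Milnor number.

Type D_{6}, Milnor number mu = 6.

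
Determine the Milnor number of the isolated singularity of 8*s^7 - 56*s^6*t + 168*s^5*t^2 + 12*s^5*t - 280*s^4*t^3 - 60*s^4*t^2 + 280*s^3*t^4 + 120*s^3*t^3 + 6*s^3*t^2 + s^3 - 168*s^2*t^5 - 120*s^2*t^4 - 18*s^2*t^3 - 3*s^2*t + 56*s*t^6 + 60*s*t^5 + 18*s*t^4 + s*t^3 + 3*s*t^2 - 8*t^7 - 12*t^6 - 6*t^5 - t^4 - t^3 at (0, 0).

7

The Hessian of f at 0 has rank 0. Corank 2; j^3 = (s - t)^3 is a perfect cube, so E-series; the 4-jet and mu = 7 give E_7.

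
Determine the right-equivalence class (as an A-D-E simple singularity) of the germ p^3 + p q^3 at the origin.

The Hessian of f at 0 has rank 0. Corank 2; j^3 = p^3 is a perfect cube, so E-series; the 4-jet and mu = 7 give E_7.

E_7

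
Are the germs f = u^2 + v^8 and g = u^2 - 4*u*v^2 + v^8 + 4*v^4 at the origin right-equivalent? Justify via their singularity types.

Yes.

The Hessian of f at 0 has rank 1. Corank 1: A-series; mu = 7 gives A_7. The Hessian of g at 0 has rank 1. Corank 1: A-series; mu = 7 gives A_7. Both have type A_7, hence right-equivalent.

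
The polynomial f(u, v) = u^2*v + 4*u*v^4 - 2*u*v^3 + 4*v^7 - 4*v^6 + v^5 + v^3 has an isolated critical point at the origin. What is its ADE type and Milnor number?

Type D4, Milnor number mu = 4.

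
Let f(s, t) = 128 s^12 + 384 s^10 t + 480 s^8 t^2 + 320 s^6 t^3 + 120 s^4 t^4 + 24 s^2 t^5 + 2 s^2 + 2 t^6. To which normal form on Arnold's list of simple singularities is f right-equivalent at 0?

The Hessian of f at 0 has rank 1. Corank 1: A-series; mu = 5 gives A_5.

A_{5}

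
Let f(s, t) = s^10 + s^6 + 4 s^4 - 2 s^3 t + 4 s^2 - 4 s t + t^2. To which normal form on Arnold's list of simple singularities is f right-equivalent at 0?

A9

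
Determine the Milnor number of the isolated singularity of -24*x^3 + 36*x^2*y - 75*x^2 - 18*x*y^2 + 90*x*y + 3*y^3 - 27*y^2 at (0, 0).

2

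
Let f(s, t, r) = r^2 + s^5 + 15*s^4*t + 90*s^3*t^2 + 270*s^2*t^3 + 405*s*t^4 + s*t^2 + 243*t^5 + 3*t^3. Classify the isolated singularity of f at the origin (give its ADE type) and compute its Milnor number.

Type D6, Milnor number mu = 6.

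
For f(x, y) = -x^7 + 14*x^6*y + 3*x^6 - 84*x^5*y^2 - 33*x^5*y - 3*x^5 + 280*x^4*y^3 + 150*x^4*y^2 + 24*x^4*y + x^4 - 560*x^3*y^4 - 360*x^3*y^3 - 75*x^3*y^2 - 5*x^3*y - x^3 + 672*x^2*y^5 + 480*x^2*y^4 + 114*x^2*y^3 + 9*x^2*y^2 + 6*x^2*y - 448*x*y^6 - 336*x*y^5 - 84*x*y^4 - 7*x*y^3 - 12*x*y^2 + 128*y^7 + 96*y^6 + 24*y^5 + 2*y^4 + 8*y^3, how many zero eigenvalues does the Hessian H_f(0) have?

2

The Hessian at 0 is [[0, 0], [0, 0]] of rank 0; hence corank 2.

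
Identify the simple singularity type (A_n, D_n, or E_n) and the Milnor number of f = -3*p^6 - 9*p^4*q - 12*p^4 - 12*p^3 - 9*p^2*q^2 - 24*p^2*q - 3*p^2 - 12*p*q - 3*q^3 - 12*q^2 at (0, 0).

Type A2, Milnor number mu = 2.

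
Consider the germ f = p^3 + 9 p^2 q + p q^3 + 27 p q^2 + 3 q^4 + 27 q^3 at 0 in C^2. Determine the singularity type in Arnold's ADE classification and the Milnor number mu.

Type E7, Milnor number mu = 7.

The Hessian of f at 0 has rank 0. Corank 2; j^3 = (p + 3*q)^3 is a perfect cube, so E-series; the 4-jet and mu = 7 give E_7.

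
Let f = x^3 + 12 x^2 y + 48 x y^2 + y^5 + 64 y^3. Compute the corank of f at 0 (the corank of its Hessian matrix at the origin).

Hessian at 0 has rank 0.

2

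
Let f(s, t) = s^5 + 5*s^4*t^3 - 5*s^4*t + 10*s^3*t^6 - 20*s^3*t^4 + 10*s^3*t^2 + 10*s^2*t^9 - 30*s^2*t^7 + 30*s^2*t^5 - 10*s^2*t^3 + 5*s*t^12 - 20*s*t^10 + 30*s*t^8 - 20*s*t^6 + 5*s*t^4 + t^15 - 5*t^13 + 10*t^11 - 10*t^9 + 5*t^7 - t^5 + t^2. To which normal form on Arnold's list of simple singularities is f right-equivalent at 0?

The Hessian of f at 0 is [[0, 0], [0, 2]] with rank 1, so corank 1. A Groebner basis of the Jacobian ideal J(f) in C{s,t} is {s^4, t}; counting standard monomials gives mu = 4. Corank 1: A-series; mu = 4 gives A_4.

A4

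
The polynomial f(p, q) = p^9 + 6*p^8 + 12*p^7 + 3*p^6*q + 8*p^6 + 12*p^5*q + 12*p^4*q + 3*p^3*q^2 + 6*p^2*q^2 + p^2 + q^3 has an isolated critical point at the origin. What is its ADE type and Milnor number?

Type A_{2}, Milnor number mu = 2.

The Hessian of f at 0 has rank 1. Corank 1: A-series; mu = 2 gives A_2.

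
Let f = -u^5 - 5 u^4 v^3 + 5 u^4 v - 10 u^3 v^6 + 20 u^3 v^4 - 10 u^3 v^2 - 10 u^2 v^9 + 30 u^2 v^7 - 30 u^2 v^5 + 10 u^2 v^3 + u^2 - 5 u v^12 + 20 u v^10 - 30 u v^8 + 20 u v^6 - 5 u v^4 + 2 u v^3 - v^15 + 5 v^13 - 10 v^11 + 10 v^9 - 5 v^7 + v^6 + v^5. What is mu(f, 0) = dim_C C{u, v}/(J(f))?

The Hessian of f at 0 has rank 1. Corank 1: A-series; mu = 4 gives A_4.

4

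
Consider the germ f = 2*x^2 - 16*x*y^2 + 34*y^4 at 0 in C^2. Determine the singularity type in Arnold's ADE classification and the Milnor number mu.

The Hessian of f at 0 has rank 1. Corank 1: A-series; mu = 3 gives A_3.

Type A_{3}, Milnor number mu = 3.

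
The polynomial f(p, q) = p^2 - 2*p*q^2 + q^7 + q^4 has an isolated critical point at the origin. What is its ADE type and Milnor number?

The Hessian of f at 0 has rank 1. Corank 1: A-series; mu = 6 gives A_6.

Type A6, Milnor number mu = 6.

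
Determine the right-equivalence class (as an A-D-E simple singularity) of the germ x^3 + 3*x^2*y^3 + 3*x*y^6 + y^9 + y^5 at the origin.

The Hessian of f at 0 has rank 0. Corank 2; j^3 = x^3 is a perfect cube, so E-series; the 5-jet and mu = 8 give E_8.

E_8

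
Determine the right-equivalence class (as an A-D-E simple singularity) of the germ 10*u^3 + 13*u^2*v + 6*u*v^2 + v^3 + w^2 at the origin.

The Hessian of f at 0 has rank 1. Corank 2; j^3 = (2*u + v)*(5*u^2 + 4*u*v + v^2) splits into three distinct lines over C (the quadratic factor has nonzero discriminant), so D_4.

D_4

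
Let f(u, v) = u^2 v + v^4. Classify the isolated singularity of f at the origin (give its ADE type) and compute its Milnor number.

Type D_5, Milnor number mu = 5.

The Hessian of f at 0 is [[0, 0], [0, 0]] with rank 0, so corank 2. A Groebner basis of the Jacobian ideal J(f) in C{u,v} is {u^3, u^2/4 + v^3, u*v}; counting standard monomials gives mu = 5. Corank 2; j^3 = u^2*v has shape L^2 M (L != M), so D-series; mu = 5 gives D_5.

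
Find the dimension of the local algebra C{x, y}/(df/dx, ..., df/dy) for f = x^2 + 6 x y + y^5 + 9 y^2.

4

The Hessian of f at 0 has rank 1. Corank 1: A-series; mu = 4 gives A_4.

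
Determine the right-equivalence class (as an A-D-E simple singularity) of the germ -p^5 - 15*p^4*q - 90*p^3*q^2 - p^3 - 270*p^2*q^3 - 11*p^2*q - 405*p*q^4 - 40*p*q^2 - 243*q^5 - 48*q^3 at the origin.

D_{6}

The Hessian of f at 0 has rank 0. Corank 2; j^3 = -(p + 3*q)*(p + 4*q)^2 has shape L^2 M (L != M), so D-series; mu = 6 gives D_6.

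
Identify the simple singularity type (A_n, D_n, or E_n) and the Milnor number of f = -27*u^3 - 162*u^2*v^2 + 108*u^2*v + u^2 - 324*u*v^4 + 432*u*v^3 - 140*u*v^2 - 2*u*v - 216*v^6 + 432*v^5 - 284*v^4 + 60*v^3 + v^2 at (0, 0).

Type A_{2}, Milnor number mu = 2.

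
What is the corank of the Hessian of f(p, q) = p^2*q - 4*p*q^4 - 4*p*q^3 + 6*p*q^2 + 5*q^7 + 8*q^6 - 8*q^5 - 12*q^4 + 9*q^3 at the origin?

2

Hessian at 0 has rank 0.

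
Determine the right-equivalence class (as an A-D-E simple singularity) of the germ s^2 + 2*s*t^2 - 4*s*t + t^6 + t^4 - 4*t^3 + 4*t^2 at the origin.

A5

The Hessian of f at 0 has rank 1. Corank 1: A-series; mu = 5 gives A_5.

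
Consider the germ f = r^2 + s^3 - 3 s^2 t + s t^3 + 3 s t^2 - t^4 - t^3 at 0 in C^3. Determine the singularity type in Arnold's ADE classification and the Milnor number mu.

Type E_7, Milnor number mu = 7.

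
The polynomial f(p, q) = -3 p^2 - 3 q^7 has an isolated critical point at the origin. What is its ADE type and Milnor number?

Type A_{6}, Milnor number mu = 6.

The Hessian of f at 0 is [[-6, 0], [0, 0]] with rank 1, so corank 1. A Groebner basis of the Jacobian ideal J(f) in C{p,q} is {q^6, p}; counting standard monomials gives mu = 6. Corank 1: A-series; mu = 6 gives A_6.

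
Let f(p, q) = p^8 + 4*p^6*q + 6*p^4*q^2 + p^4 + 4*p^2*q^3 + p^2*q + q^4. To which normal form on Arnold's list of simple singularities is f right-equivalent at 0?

D_{5}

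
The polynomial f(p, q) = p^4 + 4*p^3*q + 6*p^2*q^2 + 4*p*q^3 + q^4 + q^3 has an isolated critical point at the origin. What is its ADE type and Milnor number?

Type E6, Milnor number mu = 6.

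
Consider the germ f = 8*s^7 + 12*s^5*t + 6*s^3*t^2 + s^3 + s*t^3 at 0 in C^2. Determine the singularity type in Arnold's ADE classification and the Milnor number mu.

Type E_7, Milnor number mu = 7.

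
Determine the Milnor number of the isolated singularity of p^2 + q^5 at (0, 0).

4

The Hessian of f at 0 is [[2, 0], [0, 0]] with rank 1, so corank 1. A Groebner basis of the Jacobian ideal J(f) in C{p,q} is {q^4, p}; counting standard monomials gives mu = 4. Corank 1: A-series; mu = 4 gives A_4.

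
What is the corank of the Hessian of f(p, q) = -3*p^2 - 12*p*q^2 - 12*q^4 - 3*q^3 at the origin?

1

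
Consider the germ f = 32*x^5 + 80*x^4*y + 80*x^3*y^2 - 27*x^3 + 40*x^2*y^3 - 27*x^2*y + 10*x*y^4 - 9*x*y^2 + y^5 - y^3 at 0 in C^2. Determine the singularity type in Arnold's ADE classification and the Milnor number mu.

Type E8, Milnor number mu = 8.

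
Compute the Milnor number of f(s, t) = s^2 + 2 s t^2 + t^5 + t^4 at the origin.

4

The Hessian of f at 0 has rank 1. Corank 1: A-series; mu = 4 gives A_4.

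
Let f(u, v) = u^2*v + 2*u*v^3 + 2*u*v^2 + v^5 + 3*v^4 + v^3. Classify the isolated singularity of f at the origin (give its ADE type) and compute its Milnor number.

Type D_{5}, Milnor number mu = 5.

The Hessian of f at 0 has rank 0. Corank 2; j^3 = v*(u + v)^2 has shape L^2 M (L != M), so D-series; mu = 5 gives D_5.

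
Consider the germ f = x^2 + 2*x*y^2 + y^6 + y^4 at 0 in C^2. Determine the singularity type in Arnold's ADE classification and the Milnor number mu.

Type A5, Milnor number mu = 5.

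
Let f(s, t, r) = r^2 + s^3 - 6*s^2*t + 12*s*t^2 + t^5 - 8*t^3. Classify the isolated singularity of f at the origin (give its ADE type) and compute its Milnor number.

Type E_8, Milnor number mu = 8.

The Hessian of f at 0 is [[0, 0, 0], [0, 0, 0], [0, 0, 2]] with rank 1, so corank 2. A Groebner basis of the Jacobian ideal J(f) in C{s,t,r} is {t^4, s^2 - 4*s*t + 4*t^2, r}; counting standard monomials gives mu = 8. Corank 2; j^3 = (s - 2*t)^3 is a perfect cube, so E-series; the 5-jet and mu = 8 give E_8.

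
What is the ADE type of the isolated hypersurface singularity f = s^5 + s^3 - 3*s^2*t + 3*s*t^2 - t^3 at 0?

E_8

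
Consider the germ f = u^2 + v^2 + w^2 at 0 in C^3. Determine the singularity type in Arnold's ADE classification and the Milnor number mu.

The Hessian of f at 0 is [[2, 0, 0], [0, 2, 0], [0, 0, 2]] with rank 3, so corank 0. A Groebner basis of the Jacobian ideal J(f) in C{u,v,w} is {u, v, w}; counting standard monomials gives mu = 1. Corank 0: nondegenerate Morse point, so A_1.

Type A1, Milnor number mu = 1.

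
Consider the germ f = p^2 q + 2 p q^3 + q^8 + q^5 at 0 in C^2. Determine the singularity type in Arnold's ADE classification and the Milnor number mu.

Type D_{9}, Milnor number mu = 9.

The Hessian of f at 0 is [[0, 0], [0, 0]] with rank 0, so corank 2. A Groebner basis of the Jacobian ideal J(f) in C{p,q} is {p^4, p^3*q - p^2/8 - p*q^2/8, p^3 + p^2*q^2, p*q + q^3}; counting standard monomials gives mu = 9. Corank 2; j^3 = p^2*q has shape L^2 M (L != M), so D-series; mu = 9 gives D_9.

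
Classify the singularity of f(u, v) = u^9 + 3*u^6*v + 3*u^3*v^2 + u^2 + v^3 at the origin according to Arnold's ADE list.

A_{2}

The Hessian of f at 0 is [[2, 0], [0, 0]] with rank 1, so corank 1. A Groebner basis of the Jacobian ideal J(f) in C{u,v} is {v^2, u}; counting standard monomials gives mu = 2. Corank 1: A-series; mu = 2 gives A_2.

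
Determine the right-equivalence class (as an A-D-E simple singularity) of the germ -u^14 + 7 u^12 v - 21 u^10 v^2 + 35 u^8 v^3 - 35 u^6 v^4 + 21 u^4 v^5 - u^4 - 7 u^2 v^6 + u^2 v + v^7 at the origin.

The Hessian of f at 0 has rank 0. Corank 2; j^3 = u^2*v has shape L^2 M (L != M), so D-series; mu = 8 gives D_8.

D_{8}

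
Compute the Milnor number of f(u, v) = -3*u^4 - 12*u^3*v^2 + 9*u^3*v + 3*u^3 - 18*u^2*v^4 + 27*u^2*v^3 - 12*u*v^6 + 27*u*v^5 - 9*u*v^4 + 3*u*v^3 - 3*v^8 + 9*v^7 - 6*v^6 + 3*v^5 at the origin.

7

The Hessian of f at 0 is [[0, 0], [0, 0]] with rank 0, so corank 2. A Groebner basis of the Jacobian ideal J(f) in C{u,v} is {-u^2/2 + v^4 - v^3/6, u^3, u^2*v + u^2/6 + v^3/18, 5*u^2/6 + u*v^2 + 5*v^3/18}; counting standard monomials gives mu = 7. Corank 2; j^3 = 3*u^3 is a perfect cube, so E-series; the 4-jet and mu = 7 give E_7.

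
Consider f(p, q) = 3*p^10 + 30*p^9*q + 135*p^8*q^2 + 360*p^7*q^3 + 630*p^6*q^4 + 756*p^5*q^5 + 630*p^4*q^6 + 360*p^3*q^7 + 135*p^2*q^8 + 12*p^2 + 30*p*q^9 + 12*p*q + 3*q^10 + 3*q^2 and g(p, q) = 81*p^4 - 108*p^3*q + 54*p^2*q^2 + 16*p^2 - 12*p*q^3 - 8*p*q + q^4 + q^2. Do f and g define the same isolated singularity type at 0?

The Hessian of f at 0 is [[24, 12], [12, 6]] with rank 1, so corank 1. A Groebner basis of the Jacobian ideal J(f) in C{p,q} is {q^9, p + q/2}; counting standard monomials gives mu = 9. Corank 1: A-series; mu = 9 gives A_9. The Hessian of g at 0 is [[32, -8], [-8, 2]] with rank 1, so corank 1. A Groebner basis of the Jacobian ideal J(g) in C{p,q} is {q^3, p - q/4}; counting standard monomials gives mu = 3. Corank 1: A-series; mu = 3 gives A_3. f is A_9 but g is A_3, hence not right-equivalent.

No.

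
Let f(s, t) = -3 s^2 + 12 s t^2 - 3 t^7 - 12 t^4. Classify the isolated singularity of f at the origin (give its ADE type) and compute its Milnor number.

Type A_6, Milnor number mu = 6.

The Hessian of f at 0 has rank 1. Corank 1: A-series; mu = 6 gives A_6.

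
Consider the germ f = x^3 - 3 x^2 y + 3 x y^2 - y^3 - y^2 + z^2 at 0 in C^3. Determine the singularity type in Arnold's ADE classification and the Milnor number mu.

The Hessian of f at 0 has rank 2. Corank 1: A-series; mu = 2 gives A_2.

Type A_2, Milnor number mu = 2.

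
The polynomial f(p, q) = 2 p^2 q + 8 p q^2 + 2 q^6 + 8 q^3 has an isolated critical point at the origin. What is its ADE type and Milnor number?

The Hessian of f at 0 is [[0, 0], [0, 0]] with rank 0, so corank 2. A Groebner basis of the Jacobian ideal J(f) in C{p,q} is {p^2/6 + q^5 - 2*q^2/3, p^3 + 8*q^3, p*q + 2*q^2}; counting standard monomials gives mu = 7. Corank 2; j^3 = 2*q*(p + 2*q)^2 has shape L^2 M (L != M), so D-series; mu = 7 gives D_7.

Type D_7, Milnor number mu = 7.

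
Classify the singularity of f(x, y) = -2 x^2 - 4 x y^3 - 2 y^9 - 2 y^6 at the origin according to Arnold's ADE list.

The Hessian of f at 0 is [[-4, 0], [0, 0]] with rank 1, so corank 1. A Groebner basis of the Jacobian ideal J(f) in C{x,y} is {x^2*y^2, x^3, x + y^3}; counting standard monomials gives mu = 8. Corank 1: A-series; mu = 8 gives A_8.

A_8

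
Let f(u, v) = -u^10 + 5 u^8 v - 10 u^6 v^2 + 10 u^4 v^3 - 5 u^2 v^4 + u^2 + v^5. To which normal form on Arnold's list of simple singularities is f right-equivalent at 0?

A_4

The Hessian of f at 0 is [[2, 0], [0, 0]] with rank 1, so corank 1. A Groebner basis of the Jacobian ideal J(f) in C{u,v} is {v^4, u}; counting standard monomials gives mu = 4. Corank 1: A-series; mu = 4 gives A_4.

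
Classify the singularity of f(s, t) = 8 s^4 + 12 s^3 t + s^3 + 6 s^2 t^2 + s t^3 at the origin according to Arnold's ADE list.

E_{7}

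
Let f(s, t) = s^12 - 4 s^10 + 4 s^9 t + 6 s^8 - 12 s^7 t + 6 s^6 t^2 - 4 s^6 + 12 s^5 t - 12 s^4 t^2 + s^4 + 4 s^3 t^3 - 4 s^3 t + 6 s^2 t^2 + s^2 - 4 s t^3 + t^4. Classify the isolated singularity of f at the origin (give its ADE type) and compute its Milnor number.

Type A_3, Milnor number mu = 3.

The Hessian of f at 0 is [[2, 0], [0, 0]] with rank 1, so corank 1. A Groebner basis of the Jacobian ideal J(f) in C{s,t} is {t^3, s}; counting standard monomials gives mu = 3. Corank 1: A-series; mu = 3 gives A_3.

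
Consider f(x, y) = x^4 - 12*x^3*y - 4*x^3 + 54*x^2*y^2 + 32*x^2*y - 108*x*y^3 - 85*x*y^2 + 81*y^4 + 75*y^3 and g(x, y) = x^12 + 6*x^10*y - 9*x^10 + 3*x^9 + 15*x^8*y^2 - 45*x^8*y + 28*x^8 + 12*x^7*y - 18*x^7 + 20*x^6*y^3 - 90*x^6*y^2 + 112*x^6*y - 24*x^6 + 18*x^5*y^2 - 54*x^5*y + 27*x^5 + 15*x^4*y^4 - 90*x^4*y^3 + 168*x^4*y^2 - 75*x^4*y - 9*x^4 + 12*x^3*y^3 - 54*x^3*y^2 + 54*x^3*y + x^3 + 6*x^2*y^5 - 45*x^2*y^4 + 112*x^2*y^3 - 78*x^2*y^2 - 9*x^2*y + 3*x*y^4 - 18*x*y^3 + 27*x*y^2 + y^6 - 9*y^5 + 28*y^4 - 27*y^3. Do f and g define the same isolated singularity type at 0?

No.

The Hessian of f at 0 is [[0, 0], [0, 0]] with rank 0, so corank 2. A Groebner basis of the Jacobian ideal J(f) in C{x,y} is {x*y^2 + 10*x*y - 25*y^2, 4*x*y + y^3 - 10*y^2, x^2 - 11*x*y/2 + 15*y^2/2}; counting standard monomials gives mu = 5. Corank 2; j^3 = -(x - 3*y)*(2*x - 5*y)^2 has shape L^2 M (L != M), so D-series; mu = 5 gives D_5. The Hessian of g at 0 is [[0, 0], [0, 0]] with rank 0, so corank 2. A Groebner basis of the Jacobian ideal J(g) in C{x,y} is {x^3 - 27*x^2/52 + 81*x*y/26 - 243*y^2/52, x^2*y - 3*x^2/26 + 9*x*y/13 - 27*y^2/26, -x^2/52 + x*y^2 + 3*x*y/26 - 9*y^2/52, y^3}; counting standard monomials gives mu = 6. Corank 2; j^3 = (x - 3*y)^3 is a perfect cube, so E-series; the 4-jet and mu = 6 give E_6. f is D_5 but g is E_6, hence not right-equivalent.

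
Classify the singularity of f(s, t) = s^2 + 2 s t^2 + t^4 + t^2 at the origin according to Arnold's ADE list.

A_{1}

The Hessian of f at 0 is [[2, 0], [0, 2]] with rank 2, so corank 0. A Groebner basis of the Jacobian ideal J(f) in C{s,t} is {s, t}; counting standard monomials gives mu = 1. Corank 0: nondegenerate Morse point, so A_1.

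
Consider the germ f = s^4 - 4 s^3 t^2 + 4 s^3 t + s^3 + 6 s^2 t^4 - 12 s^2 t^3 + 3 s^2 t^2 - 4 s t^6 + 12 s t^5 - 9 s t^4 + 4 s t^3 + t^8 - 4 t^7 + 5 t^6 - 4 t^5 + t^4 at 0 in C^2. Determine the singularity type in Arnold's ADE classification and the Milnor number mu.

The Hessian of f at 0 has rank 0. Corank 2; j^3 = s^3 is a perfect cube, so E-series; the 4-jet and mu = 6 give E_6.

Type E_{6}, Milnor number mu = 6.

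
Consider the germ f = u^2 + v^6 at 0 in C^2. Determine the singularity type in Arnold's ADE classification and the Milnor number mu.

The Hessian of f at 0 is [[2, 0], [0, 0]] with rank 1, so corank 1. A Groebner basis of the Jacobian ideal J(f) in C{u,v} is {v^5, u}; counting standard monomials gives mu = 5. Corank 1: A-series; mu = 5 gives A_5.

Type A5, Milnor number mu = 5.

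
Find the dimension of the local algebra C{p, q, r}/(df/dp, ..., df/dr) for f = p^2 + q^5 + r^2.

The Hessian of f at 0 is [[2, 0, 0], [0, 0, 0], [0, 0, 2]] with rank 2, so corank 1. A Groebner basis of the Jacobian ideal J(f) in C{p,q,r} is {q^4, p, r}; counting standard monomials gives mu = 4. Corank 1: A-series; mu = 4 gives A_4.

4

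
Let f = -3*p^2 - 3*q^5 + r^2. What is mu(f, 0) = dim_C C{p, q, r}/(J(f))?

4

The Hessian of f at 0 has rank 2. Corank 1: A-series; mu = 4 gives A_4.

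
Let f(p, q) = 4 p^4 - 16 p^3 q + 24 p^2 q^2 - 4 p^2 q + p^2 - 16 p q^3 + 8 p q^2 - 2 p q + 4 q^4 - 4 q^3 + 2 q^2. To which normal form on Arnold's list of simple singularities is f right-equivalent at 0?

A1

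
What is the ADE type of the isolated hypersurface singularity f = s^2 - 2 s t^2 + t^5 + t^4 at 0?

The Hessian of f at 0 has rank 1. Corank 1: A-series; mu = 4 gives A_4.

A_{4}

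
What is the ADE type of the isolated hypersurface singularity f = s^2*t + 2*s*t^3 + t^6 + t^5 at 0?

The Hessian of f at 0 is [[0, 0], [0, 0]] with rank 0, so corank 2. A Groebner basis of the Jacobian ideal J(f) in C{s,t} is {s^3, s^2*t + s^2/6 + s*t^2/6, s*t + t^3}; counting standard monomials gives mu = 7. Corank 2; j^3 = s^2*t has shape L^2 M (L != M), so D-series; mu = 7 gives D_7.

D_7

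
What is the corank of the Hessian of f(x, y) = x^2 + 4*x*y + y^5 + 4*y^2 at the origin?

The Hessian at 0 is [[2, 4], [4, 8]] of rank 1; hence corank 1.

1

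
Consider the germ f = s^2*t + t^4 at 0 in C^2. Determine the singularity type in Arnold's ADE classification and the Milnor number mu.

The Hessian of f at 0 is [[0, 0], [0, 0]] with rank 0, so corank 2. A Groebner basis of the Jacobian ideal J(f) in C{s,t} is {s^3, s^2/4 + t^3, s*t}; counting standard monomials gives mu = 5. Corank 2; j^3 = s^2*t has shape L^2 M (L != M), so D-series; mu = 5 gives D_5.

Type D_5, Milnor number mu = 5.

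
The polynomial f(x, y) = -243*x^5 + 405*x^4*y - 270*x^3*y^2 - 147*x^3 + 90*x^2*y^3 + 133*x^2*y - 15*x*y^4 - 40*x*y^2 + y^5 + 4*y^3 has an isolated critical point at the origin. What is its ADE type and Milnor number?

Type D6, Milnor number mu = 6.

The Hessian of f at 0 has rank 0. Corank 2; j^3 = -(3*x - y)*(7*x - 2*y)^2 has shape L^2 M (L != M), so D-series; mu = 6 gives D_6.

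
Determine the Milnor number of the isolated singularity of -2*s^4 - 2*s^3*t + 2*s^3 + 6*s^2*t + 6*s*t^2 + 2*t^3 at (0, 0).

7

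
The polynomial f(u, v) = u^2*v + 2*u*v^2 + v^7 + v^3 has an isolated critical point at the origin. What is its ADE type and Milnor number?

Type D_{8}, Milnor number mu = 8.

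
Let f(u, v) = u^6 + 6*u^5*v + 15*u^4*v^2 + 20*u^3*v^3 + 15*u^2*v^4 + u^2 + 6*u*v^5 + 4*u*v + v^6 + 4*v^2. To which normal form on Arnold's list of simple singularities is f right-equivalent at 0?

A_{5}

The Hessian of f at 0 is [[2, 4], [4, 8]] with rank 1, so corank 1. A Groebner basis of the Jacobian ideal J(f) in C{u,v} is {v^5, u + 2*v}; counting standard monomials gives mu = 5. Corank 1: A-series; mu = 5 gives A_5.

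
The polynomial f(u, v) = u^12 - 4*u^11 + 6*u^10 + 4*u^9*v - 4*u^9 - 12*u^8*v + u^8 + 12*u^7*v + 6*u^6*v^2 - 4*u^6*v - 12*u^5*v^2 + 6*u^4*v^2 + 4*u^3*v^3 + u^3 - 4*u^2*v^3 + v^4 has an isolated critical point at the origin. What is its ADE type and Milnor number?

The Hessian of f at 0 has rank 0. Corank 2; j^3 = u^3 is a perfect cube, so E-series; the 4-jet and mu = 6 give E_6.

Type E6, Milnor number mu = 6.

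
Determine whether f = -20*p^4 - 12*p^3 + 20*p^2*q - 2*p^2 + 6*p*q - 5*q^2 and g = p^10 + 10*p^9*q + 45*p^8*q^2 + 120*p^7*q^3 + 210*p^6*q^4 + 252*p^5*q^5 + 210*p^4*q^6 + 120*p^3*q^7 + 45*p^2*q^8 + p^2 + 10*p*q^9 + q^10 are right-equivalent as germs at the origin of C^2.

No.

The Hessian of f at 0 has rank 2. Corank 0: nondegenerate Morse point, so A_1. The Hessian of g at 0 has rank 1. Corank 1: A-series; mu = 9 gives A_9. f is A_1 but g is A_9, hence not right-equivalent.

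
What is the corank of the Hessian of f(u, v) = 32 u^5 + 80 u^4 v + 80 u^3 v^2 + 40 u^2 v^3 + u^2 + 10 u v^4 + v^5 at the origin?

The Hessian at 0 is [[2, 0], [0, 0]] of rank 1; hence corank 1.

1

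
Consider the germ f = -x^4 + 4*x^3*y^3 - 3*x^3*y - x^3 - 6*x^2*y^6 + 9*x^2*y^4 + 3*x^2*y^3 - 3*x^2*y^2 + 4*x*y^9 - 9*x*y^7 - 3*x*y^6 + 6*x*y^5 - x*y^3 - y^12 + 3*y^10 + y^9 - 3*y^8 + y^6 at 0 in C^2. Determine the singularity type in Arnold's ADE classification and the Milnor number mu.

Type E_7, Milnor number mu = 7.

The Hessian of f at 0 has rank 0. Corank 2; j^3 = -x^3 is a perfect cube, so E-series; the 4-jet and mu = 7 give E_7.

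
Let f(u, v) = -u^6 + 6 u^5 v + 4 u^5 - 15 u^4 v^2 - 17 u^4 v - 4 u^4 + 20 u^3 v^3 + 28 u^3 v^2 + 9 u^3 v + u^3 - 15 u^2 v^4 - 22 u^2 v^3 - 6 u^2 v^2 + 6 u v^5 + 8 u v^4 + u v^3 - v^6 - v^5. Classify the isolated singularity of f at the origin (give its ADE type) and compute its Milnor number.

The Hessian of f at 0 has rank 0. Corank 2; j^3 = u^3 is a perfect cube, so E-series; the 4-jet and mu = 7 give E_7.

Type E_7, Milnor number mu = 7.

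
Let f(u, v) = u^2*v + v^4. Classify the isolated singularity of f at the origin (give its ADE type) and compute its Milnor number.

Type D5, Milnor number mu = 5.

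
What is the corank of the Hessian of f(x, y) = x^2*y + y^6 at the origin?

2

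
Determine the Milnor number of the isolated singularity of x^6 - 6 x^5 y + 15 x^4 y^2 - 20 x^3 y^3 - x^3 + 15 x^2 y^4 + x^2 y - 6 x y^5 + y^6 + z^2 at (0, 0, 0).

7

The Hessian of f at 0 is [[0, 0, 0], [0, 0, 0], [0, 0, 2]] with rank 1, so corank 2. A Groebner basis of the Jacobian ideal J(f) in C{x,y,z} is {x*y/6 + y^5, x*y^2, x^2 - x*y, z}; counting standard monomials gives mu = 7. Corank 2; j^3 = -x^2*(x - y) has shape L^2 M (L != M), so D-series; mu = 7 gives D_7.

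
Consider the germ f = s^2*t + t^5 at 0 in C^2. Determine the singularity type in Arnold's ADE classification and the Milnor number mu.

The Hessian of f at 0 has rank 0. Corank 2; j^3 = s^2*t has shape L^2 M (L != M), so D-series; mu = 6 gives D_6.

Type D_{6}, Milnor number mu = 6.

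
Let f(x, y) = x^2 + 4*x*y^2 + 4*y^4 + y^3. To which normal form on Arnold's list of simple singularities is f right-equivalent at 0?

The Hessian of f at 0 has rank 1. Corank 1: A-series; mu = 2 gives A_2.

A2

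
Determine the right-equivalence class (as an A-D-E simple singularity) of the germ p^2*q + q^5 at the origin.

D_6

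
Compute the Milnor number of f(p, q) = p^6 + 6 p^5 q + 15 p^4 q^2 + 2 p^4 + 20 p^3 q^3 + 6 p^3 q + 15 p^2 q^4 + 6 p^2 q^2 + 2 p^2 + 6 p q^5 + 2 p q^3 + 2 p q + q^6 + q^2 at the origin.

The Hessian of f at 0 is [[4, 2], [2, 2]] with rank 2, so corank 0. A Groebner basis of the Jacobian ideal J(f) in C{p,q} is {p, q}; counting standard monomials gives mu = 1. Corank 0: nondegenerate Morse point, so A_1.

1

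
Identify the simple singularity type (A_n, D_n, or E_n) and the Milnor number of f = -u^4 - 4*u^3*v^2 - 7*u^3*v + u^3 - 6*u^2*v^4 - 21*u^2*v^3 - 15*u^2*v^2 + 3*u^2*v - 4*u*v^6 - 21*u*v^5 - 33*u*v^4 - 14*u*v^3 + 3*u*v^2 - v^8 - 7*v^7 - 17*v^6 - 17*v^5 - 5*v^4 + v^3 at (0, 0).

Type E_{7}, Milnor number mu = 7.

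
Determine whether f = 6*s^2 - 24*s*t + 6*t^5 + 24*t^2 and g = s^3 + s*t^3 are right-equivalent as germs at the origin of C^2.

No.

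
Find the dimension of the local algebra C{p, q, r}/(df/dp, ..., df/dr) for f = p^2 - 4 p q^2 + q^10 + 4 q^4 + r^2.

9

The Hessian of f at 0 is [[2, 0, 0], [0, 0, 0], [0, 0, 2]] with rank 2, so corank 1. A Groebner basis of the Jacobian ideal J(f) in C{p,q,r} is {p^5, p^4*q, -p/2 + q^2, r}; counting standard monomials gives mu = 9. Corank 1: A-series; mu = 9 gives A_9.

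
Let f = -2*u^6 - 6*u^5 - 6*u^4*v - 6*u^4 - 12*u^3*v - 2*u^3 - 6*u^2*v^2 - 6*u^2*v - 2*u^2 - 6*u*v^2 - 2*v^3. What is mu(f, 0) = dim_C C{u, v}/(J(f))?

2

The Hessian of f at 0 is [[-4, 0], [0, 0]] with rank 1, so corank 1. A Groebner basis of the Jacobian ideal J(f) in C{u,v} is {v^2, u}; counting standard monomials gives mu = 2. Corank 1: A-series; mu = 2 gives A_2.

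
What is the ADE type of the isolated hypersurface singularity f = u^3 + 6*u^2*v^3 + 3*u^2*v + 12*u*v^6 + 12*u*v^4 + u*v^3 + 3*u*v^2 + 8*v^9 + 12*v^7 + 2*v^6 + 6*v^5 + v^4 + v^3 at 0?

The Hessian of f at 0 is [[0, 0], [0, 0]] with rank 0, so corank 2. A Groebner basis of the Jacobian ideal J(f) in C{u,v} is {u^3 + 3*u^2*v + 6*u^2 + 12*u*v + 6*v^2, -3*u^2 + u*v^2 - 6*u*v - 3*v^2, 3*u^2 + 6*u*v + v^3 + 3*v^2}; counting standard monomials gives mu = 7. Corank 2; j^3 = (u + v)^3 is a perfect cube, so E-series; the 4-jet and mu = 7 give E_7.

E_{7}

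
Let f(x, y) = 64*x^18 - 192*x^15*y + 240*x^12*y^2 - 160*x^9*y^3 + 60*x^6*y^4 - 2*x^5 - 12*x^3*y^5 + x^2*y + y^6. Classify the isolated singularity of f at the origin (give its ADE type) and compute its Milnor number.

Type D_{7}, Milnor number mu = 7.

The Hessian of f at 0 is [[0, 0], [0, 0]] with rank 0, so corank 2. A Groebner basis of the Jacobian ideal J(f) in C{x,y} is {x^2/6 + y^5, x^3, x*y}; counting standard monomials gives mu = 7. Corank 2; j^3 = x^2*y has shape L^2 M (L != M), so D-series; mu = 7 gives D_7.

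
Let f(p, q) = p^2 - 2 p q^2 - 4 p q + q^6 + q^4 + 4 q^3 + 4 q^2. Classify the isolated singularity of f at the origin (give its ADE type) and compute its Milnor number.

The Hessian of f at 0 is [[2, -4], [-4, 8]] with rank 1, so corank 1. A Groebner basis of the Jacobian ideal J(f) in C{p,q} is {p^3 - 12*p^2 + 40*p*q - 32*p + 64*q, p^2*q - 4*p^2 + 12*p*q - 8*p + 16*q, -p + q^2 + 2*q}; counting standard monomials gives mu = 5. Corank 1: A-series; mu = 5 gives A_5.

Type A_{5}, Milnor number mu = 5.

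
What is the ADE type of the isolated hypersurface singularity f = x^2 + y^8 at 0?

A_7

The Hessian of f at 0 has rank 1. Corank 1: A-series; mu = 7 gives A_7.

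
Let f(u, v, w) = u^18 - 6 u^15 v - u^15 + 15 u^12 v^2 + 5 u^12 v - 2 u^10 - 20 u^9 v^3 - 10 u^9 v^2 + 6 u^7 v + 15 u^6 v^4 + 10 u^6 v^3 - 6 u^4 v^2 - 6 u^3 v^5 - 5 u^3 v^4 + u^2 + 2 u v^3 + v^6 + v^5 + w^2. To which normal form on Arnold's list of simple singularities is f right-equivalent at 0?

The Hessian of f at 0 is [[2, 0, 0], [0, 0, 0], [0, 0, 2]] with rank 2, so corank 1. A Groebner basis of the Jacobian ideal J(f) in C{u,v,w} is {u + v^3, u^2, u*v, w}; counting standard monomials gives mu = 4. Corank 1: A-series; mu = 4 gives A_4.

A_{4}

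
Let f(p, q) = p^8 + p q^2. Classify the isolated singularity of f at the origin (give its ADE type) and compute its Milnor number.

The Hessian of f at 0 has rank 0. Corank 2; j^3 = p*q^2 has shape L^2 M (L != M), so D-series; mu = 9 gives D_9.

Type D_{9}, Milnor number mu = 9.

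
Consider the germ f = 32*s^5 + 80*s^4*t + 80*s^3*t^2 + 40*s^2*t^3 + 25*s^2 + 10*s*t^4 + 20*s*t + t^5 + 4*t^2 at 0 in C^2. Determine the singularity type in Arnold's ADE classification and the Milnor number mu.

The Hessian of f at 0 is [[50, 20], [20, 8]] with rank 1, so corank 1. A Groebner basis of the Jacobian ideal J(f) in C{s,t} is {t^4, s + 2*t/5}; counting standard monomials gives mu = 4. Corank 1: A-series; mu = 4 gives A_4.

Type A_4, Milnor number mu = 4.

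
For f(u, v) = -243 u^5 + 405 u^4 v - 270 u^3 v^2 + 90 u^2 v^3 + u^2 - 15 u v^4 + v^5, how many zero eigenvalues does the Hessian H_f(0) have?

1

The Hessian at 0 is [[2, 0], [0, 0]] of rank 1; hence corank 1.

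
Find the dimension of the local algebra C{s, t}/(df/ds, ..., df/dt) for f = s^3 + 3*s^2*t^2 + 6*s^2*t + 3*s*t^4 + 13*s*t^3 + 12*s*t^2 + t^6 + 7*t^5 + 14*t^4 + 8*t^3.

7

The Hessian of f at 0 has rank 0. Corank 2; j^3 = (s + 2*t)^3 is a perfect cube, so E-series; the 4-jet and mu = 7 give E_7.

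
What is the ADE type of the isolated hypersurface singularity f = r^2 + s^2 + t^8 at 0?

The Hessian of f at 0 has rank 2. Corank 1: A-series; mu = 7 gives A_7.

A_7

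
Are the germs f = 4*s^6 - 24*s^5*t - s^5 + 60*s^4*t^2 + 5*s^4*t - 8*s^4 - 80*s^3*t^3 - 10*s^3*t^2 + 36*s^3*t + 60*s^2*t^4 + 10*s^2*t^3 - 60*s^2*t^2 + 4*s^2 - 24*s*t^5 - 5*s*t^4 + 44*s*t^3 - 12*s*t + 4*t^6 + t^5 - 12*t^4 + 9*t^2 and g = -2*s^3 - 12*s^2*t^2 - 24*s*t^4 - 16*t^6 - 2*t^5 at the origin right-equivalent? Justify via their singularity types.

No.

The Hessian of f at 0 has rank 1. Corank 1: A-series; mu = 4 gives A_4. The Hessian of g at 0 has rank 0. Corank 2; j^3 = -2*s^3 is a perfect cube, so E-series; the 5-jet and mu = 8 give E_8. f is A_4 but g is E_8, hence not right-equivalent.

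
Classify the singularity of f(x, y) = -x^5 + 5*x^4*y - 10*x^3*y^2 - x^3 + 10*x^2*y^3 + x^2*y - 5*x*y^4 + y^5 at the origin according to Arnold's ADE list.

D_6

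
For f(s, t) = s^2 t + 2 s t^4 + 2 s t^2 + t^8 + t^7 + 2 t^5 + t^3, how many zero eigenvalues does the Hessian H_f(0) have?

The Hessian at 0 is [[0, 0], [0, 0]] of rank 0; hence corank 2.

2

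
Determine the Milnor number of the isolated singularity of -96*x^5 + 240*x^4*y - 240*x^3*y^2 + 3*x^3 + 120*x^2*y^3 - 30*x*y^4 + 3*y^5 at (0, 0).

8

The Hessian of f at 0 is [[0, 0], [0, 0]] with rank 0, so corank 2. A Groebner basis of the Jacobian ideal J(f) in C{x,y} is {y^5, x*y^3 - y^4/8, x^2}; counting standard monomials gives mu = 8. Corank 2; j^3 = 3*x^3 is a perfect cube, so E-series; the 5-jet and mu = 8 give E_8.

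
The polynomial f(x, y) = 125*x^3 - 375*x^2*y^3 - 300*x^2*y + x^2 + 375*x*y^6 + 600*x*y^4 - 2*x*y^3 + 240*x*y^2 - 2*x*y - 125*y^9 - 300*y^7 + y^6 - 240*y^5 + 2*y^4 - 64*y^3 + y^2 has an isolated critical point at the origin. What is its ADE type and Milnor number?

Type A_{2}, Milnor number mu = 2.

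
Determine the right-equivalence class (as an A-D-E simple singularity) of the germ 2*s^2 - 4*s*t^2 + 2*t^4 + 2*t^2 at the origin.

A_1

The Hessian of f at 0 has rank 2. Corank 0: nondegenerate Morse point, so A_1.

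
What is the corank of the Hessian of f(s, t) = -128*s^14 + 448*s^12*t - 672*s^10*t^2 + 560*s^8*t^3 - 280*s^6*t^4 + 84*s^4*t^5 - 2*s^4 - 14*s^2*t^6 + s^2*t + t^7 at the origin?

2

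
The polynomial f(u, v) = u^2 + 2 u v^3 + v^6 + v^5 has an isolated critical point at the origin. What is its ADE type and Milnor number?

Type A4, Milnor number mu = 4.

The Hessian of f at 0 is [[2, 0], [0, 0]] with rank 1, so corank 1. A Groebner basis of the Jacobian ideal J(f) in C{u,v} is {u + v^3, u^2, u*v}; counting standard monomials gives mu = 4. Corank 1: A-series; mu = 4 gives A_4.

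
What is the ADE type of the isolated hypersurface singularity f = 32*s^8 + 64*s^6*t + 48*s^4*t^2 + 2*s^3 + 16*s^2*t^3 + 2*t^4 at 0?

The Hessian of f at 0 has rank 0. Corank 2; j^3 = 2*s^3 is a perfect cube, so E-series; the 4-jet and mu = 6 give E_6.

E_6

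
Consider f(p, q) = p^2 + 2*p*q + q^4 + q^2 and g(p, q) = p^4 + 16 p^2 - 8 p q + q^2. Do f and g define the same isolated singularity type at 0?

Yes.

The Hessian of f at 0 is [[2, 2], [2, 2]] with rank 1, so corank 1. A Groebner basis of the Jacobian ideal J(f) in C{p,q} is {q^3, p + q}; counting standard monomials gives mu = 3. Corank 1: A-series; mu = 3 gives A_3. The Hessian of g at 0 is [[32, -8], [-8, 2]] with rank 1, so corank 1. A Groebner basis of the Jacobian ideal J(g) in C{p,q} is {q^3, p - q/4}; counting standard monomials gives mu = 3. Corank 1: A-series; mu = 3 gives A_3. Both have type A_3, hence right-equivalent.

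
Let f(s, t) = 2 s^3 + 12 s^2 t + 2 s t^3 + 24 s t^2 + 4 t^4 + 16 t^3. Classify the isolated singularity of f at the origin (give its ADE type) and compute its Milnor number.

Type E7, Milnor number mu = 7.

The Hessian of f at 0 has rank 0. Corank 2; j^3 = 2*(s + 2*t)^3 is a perfect cube, so E-series; the 4-jet and mu = 7 give E_7.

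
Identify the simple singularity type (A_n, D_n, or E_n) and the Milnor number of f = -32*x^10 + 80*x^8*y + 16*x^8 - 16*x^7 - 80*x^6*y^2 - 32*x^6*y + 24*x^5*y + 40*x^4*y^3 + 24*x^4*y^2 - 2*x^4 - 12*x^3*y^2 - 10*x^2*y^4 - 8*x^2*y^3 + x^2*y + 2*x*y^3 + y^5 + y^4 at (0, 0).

Type D_5, Milnor number mu = 5.

The Hessian of f at 0 is [[0, 0], [0, 0]] with rank 0, so corank 2. A Groebner basis of the Jacobian ideal J(f) in C{x,y} is {x*y^2, x*y + y^3, x^2 - 4*x*y}; counting standard monomials gives mu = 5. Corank 2; j^3 = x^2*y has shape L^2 M (L != M), so D-series; mu = 5 gives D_5.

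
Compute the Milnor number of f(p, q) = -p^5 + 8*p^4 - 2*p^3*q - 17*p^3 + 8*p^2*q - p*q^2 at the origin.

4

The Hessian of f at 0 is [[0, 0], [0, 0]] with rank 0, so corank 2. A Groebner basis of the Jacobian ideal J(f) in C{p,q} is {q^3, p^2 - q^2/13, p*q - 4*q^2/13}; counting standard monomials gives mu = 4. Corank 2; j^3 = -p*(17*p^2 - 8*p*q + q^2) splits into three distinct lines over C (the quadratic factor has nonzero discriminant), so D_4.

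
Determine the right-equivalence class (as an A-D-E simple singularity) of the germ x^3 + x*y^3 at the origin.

E_{7}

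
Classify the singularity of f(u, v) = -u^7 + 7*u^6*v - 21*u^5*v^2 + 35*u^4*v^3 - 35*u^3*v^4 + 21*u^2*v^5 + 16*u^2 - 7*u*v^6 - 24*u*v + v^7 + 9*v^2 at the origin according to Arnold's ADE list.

The Hessian of f at 0 is [[32, -24], [-24, 18]] with rank 1, so corank 1. A Groebner basis of the Jacobian ideal J(f) in C{u,v} is {v^6, u - 3*v/4}; counting standard monomials gives mu = 6. Corank 1: A-series; mu = 6 gives A_6.

A_6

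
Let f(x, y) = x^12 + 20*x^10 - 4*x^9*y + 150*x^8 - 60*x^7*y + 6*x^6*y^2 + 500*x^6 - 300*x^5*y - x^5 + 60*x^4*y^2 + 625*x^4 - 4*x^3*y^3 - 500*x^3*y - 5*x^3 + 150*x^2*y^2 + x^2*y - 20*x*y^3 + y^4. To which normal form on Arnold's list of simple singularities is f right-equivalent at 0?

D5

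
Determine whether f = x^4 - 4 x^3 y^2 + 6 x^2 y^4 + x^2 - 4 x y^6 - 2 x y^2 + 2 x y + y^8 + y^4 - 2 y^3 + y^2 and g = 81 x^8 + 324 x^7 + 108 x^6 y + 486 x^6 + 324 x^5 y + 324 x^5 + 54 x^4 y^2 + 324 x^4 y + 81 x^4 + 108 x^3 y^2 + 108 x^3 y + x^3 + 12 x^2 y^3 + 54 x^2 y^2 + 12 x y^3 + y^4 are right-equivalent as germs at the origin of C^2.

No.

The Hessian of f at 0 has rank 1. Corank 1: A-series; mu = 3 gives A_3. The Hessian of g at 0 has rank 0. Corank 2; j^3 = x^3 is a perfect cube, so E-series; the 4-jet and mu = 6 give E_6. f is A_3 but g is E_6, hence not right-equivalent.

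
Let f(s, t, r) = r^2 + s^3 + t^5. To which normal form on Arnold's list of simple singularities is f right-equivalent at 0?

The Hessian of f at 0 has rank 1. Corank 2; j^3 = s^3 is a perfect cube, so E-series; the 5-jet and mu = 8 give E_8.

E8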